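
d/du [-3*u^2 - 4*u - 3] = -6*u - 4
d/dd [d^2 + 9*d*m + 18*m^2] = 2*d + 9*m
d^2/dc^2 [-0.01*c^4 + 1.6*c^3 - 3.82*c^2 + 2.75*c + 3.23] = -0.12*c^2 + 9.6*c - 7.64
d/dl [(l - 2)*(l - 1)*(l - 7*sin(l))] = -(l - 2)*(l - 1)*(7*cos(l) - 1) + (l - 2)*(l - 7*sin(l)) + (l - 1)*(l - 7*sin(l))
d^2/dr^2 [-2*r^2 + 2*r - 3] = -4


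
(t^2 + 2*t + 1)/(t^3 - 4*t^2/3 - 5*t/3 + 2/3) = 3*(t + 1)/(3*t^2 - 7*t + 2)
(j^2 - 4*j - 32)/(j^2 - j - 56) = (j + 4)/(j + 7)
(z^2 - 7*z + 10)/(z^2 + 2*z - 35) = (z - 2)/(z + 7)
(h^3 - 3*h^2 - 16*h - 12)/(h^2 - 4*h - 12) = h + 1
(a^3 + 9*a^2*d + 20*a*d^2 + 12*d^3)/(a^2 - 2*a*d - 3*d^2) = (a^2 + 8*a*d + 12*d^2)/(a - 3*d)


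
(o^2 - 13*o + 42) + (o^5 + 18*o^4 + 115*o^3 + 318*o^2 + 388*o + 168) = o^5 + 18*o^4 + 115*o^3 + 319*o^2 + 375*o + 210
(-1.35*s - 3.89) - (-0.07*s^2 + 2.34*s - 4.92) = 0.07*s^2 - 3.69*s + 1.03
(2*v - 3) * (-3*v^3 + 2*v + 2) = -6*v^4 + 9*v^3 + 4*v^2 - 2*v - 6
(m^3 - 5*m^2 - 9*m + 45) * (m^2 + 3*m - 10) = m^5 - 2*m^4 - 34*m^3 + 68*m^2 + 225*m - 450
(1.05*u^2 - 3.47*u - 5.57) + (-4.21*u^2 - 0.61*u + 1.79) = -3.16*u^2 - 4.08*u - 3.78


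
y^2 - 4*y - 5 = (y - 5)*(y + 1)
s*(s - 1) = s^2 - s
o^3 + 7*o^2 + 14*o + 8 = (o + 1)*(o + 2)*(o + 4)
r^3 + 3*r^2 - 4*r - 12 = (r - 2)*(r + 2)*(r + 3)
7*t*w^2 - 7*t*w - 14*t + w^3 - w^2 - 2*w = (7*t + w)*(w - 2)*(w + 1)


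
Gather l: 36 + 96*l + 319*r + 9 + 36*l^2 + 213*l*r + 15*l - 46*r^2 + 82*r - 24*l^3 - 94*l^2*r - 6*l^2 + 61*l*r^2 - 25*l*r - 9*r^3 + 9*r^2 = -24*l^3 + l^2*(30 - 94*r) + l*(61*r^2 + 188*r + 111) - 9*r^3 - 37*r^2 + 401*r + 45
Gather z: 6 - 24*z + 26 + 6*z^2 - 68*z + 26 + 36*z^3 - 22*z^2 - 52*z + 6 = 36*z^3 - 16*z^2 - 144*z + 64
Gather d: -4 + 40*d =40*d - 4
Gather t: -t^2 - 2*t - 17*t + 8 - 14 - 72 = -t^2 - 19*t - 78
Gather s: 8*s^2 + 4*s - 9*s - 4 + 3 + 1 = 8*s^2 - 5*s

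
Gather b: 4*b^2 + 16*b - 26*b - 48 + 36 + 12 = 4*b^2 - 10*b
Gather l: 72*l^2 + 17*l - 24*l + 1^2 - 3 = 72*l^2 - 7*l - 2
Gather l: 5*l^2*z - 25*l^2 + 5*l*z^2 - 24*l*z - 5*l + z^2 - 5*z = l^2*(5*z - 25) + l*(5*z^2 - 24*z - 5) + z^2 - 5*z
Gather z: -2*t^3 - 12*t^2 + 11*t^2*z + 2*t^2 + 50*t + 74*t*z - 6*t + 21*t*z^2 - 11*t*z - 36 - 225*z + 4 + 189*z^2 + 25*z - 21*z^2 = -2*t^3 - 10*t^2 + 44*t + z^2*(21*t + 168) + z*(11*t^2 + 63*t - 200) - 32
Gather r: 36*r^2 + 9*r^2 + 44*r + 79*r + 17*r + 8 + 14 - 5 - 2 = 45*r^2 + 140*r + 15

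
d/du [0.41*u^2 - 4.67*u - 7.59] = 0.82*u - 4.67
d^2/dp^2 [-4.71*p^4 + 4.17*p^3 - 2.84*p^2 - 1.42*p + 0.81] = -56.52*p^2 + 25.02*p - 5.68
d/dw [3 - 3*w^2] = -6*w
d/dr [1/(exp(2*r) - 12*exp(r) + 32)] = 2*(6 - exp(r))*exp(r)/(exp(2*r) - 12*exp(r) + 32)^2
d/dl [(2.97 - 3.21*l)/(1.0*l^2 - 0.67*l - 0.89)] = (3.21*l^2 - 5.94*l + 4.8468)/(1.0*l^4 - 1.34*l^3 - 1.3311*l^2 + 1.1926*l + 0.7921)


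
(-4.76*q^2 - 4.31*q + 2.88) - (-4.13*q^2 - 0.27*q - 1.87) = -0.63*q^2 - 4.04*q + 4.75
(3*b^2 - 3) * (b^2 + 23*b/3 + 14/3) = 3*b^4 + 23*b^3 + 11*b^2 - 23*b - 14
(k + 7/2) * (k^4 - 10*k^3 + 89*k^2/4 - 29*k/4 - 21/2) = k^5 - 13*k^4/2 - 51*k^3/4 + 565*k^2/8 - 287*k/8 - 147/4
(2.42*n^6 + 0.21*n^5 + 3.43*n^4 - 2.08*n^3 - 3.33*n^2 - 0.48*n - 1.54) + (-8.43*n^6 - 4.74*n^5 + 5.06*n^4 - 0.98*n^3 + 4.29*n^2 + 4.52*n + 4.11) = -6.01*n^6 - 4.53*n^5 + 8.49*n^4 - 3.06*n^3 + 0.96*n^2 + 4.04*n + 2.57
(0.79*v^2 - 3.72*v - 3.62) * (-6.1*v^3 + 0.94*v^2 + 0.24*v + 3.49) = -4.819*v^5 + 23.4346*v^4 + 18.7748*v^3 - 1.5385*v^2 - 13.8516*v - 12.6338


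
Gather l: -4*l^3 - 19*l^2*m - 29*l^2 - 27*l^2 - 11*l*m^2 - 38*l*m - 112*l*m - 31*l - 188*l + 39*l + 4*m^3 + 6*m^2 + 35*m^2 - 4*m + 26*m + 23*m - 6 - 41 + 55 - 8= -4*l^3 + l^2*(-19*m - 56) + l*(-11*m^2 - 150*m - 180) + 4*m^3 + 41*m^2 + 45*m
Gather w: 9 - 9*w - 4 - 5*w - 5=-14*w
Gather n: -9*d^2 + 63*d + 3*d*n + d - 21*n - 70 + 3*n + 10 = -9*d^2 + 64*d + n*(3*d - 18) - 60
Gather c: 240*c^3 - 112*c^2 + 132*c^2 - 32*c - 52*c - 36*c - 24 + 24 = 240*c^3 + 20*c^2 - 120*c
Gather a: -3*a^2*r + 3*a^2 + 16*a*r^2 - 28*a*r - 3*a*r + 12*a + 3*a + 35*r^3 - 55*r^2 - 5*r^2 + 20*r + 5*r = a^2*(3 - 3*r) + a*(16*r^2 - 31*r + 15) + 35*r^3 - 60*r^2 + 25*r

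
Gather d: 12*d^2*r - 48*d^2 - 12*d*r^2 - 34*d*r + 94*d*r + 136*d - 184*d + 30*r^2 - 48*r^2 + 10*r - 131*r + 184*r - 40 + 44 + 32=d^2*(12*r - 48) + d*(-12*r^2 + 60*r - 48) - 18*r^2 + 63*r + 36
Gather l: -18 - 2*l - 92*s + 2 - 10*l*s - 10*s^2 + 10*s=l*(-10*s - 2) - 10*s^2 - 82*s - 16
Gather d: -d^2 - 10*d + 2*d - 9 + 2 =-d^2 - 8*d - 7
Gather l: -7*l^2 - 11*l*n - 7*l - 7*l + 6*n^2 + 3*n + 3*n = -7*l^2 + l*(-11*n - 14) + 6*n^2 + 6*n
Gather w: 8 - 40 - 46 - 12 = -90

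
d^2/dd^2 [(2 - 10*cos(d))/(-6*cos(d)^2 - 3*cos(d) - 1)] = 2*(-405*(1 - cos(2*d))^2*cos(d) + 117*(1 - cos(2*d))^2/2 + 479*cos(d)/2 + 126*cos(2*d) - 423*cos(3*d)/2 + 90*cos(5*d) - 144)/(3*cos(d) + 3*cos(2*d) + 4)^3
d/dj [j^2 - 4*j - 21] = 2*j - 4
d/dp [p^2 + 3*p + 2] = 2*p + 3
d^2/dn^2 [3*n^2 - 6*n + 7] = 6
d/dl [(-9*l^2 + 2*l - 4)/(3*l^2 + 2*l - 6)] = 4*(-6*l^2 + 33*l - 1)/(9*l^4 + 12*l^3 - 32*l^2 - 24*l + 36)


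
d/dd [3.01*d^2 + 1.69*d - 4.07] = 6.02*d + 1.69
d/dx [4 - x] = -1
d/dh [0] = 0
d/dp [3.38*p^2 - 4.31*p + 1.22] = 6.76*p - 4.31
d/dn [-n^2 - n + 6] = -2*n - 1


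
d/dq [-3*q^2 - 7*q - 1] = -6*q - 7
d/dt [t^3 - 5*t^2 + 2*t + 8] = 3*t^2 - 10*t + 2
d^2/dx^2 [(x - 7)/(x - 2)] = -10/(x - 2)^3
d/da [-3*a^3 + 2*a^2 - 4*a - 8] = -9*a^2 + 4*a - 4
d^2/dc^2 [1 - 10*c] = 0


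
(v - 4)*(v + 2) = v^2 - 2*v - 8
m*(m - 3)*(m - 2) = m^3 - 5*m^2 + 6*m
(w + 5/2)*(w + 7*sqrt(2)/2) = w^2 + 5*w/2 + 7*sqrt(2)*w/2 + 35*sqrt(2)/4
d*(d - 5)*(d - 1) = d^3 - 6*d^2 + 5*d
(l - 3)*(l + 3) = l^2 - 9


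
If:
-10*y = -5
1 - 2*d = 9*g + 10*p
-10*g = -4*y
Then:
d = -5*p - 2/5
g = 1/5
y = 1/2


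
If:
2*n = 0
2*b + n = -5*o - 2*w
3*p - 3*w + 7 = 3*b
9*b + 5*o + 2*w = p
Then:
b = w/6 - 7/18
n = 0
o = 7/45 - 7*w/15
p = 7*w/6 - 49/18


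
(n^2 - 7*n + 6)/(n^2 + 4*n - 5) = (n - 6)/(n + 5)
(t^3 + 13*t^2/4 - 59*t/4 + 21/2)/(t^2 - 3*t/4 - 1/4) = (4*t^2 + 17*t - 42)/(4*t + 1)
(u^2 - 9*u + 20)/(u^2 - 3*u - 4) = (u - 5)/(u + 1)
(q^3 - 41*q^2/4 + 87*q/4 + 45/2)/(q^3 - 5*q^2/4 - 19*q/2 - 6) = (q^2 - 11*q + 30)/(q^2 - 2*q - 8)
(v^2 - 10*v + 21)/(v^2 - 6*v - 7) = (v - 3)/(v + 1)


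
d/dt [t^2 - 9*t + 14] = 2*t - 9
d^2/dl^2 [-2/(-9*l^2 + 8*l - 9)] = 4*(-81*l^2 + 72*l + 4*(9*l - 4)^2 - 81)/(9*l^2 - 8*l + 9)^3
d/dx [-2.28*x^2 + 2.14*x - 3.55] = 2.14 - 4.56*x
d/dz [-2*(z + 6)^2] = -4*z - 24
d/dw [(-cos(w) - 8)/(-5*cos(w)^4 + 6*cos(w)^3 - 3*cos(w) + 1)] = (15*(1 - cos(2*w))^2/4 + 111*cos(w) - 57*cos(2*w) + 37*cos(3*w) - 47)*sin(w)/(5*cos(w)^4 - 6*cos(w)^3 + 3*cos(w) - 1)^2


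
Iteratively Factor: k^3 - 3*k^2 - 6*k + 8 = (k + 2)*(k^2 - 5*k + 4) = (k - 4)*(k + 2)*(k - 1)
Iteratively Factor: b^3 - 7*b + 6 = (b - 2)*(b^2 + 2*b - 3) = (b - 2)*(b - 1)*(b + 3)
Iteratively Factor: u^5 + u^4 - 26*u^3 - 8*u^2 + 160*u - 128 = (u - 4)*(u^4 + 5*u^3 - 6*u^2 - 32*u + 32) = (u - 4)*(u + 4)*(u^3 + u^2 - 10*u + 8) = (u - 4)*(u - 2)*(u + 4)*(u^2 + 3*u - 4) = (u - 4)*(u - 2)*(u - 1)*(u + 4)*(u + 4)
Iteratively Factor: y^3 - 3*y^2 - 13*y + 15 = (y - 1)*(y^2 - 2*y - 15) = (y - 1)*(y + 3)*(y - 5)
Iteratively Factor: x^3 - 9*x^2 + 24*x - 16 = (x - 4)*(x^2 - 5*x + 4) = (x - 4)^2*(x - 1)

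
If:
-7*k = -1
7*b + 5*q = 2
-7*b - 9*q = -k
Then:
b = 121/196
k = 1/7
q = -13/28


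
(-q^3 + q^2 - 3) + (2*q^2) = -q^3 + 3*q^2 - 3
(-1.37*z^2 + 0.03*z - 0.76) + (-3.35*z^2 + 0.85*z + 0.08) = -4.72*z^2 + 0.88*z - 0.68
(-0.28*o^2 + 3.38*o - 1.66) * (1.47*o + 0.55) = -0.4116*o^3 + 4.8146*o^2 - 0.5812*o - 0.913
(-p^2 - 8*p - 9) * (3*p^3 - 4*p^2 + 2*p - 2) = -3*p^5 - 20*p^4 + 3*p^3 + 22*p^2 - 2*p + 18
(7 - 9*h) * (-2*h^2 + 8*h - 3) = 18*h^3 - 86*h^2 + 83*h - 21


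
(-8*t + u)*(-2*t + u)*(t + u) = 16*t^3 + 6*t^2*u - 9*t*u^2 + u^3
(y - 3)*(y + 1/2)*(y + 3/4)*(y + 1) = y^4 - 3*y^3/4 - 41*y^2/8 - 9*y/2 - 9/8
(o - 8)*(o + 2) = o^2 - 6*o - 16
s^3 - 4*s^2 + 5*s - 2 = (s - 2)*(s - 1)^2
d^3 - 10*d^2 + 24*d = d*(d - 6)*(d - 4)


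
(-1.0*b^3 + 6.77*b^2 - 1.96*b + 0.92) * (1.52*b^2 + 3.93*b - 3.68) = -1.52*b^5 + 6.3604*b^4 + 27.3069*b^3 - 31.218*b^2 + 10.8284*b - 3.3856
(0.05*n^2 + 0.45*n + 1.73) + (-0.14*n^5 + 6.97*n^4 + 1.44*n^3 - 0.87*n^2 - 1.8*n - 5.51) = -0.14*n^5 + 6.97*n^4 + 1.44*n^3 - 0.82*n^2 - 1.35*n - 3.78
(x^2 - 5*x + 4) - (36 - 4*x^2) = 5*x^2 - 5*x - 32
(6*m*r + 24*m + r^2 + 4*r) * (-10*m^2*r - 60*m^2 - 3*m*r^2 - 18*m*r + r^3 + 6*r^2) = -60*m^3*r^2 - 600*m^3*r - 1440*m^3 - 28*m^2*r^3 - 280*m^2*r^2 - 672*m^2*r + 3*m*r^4 + 30*m*r^3 + 72*m*r^2 + r^5 + 10*r^4 + 24*r^3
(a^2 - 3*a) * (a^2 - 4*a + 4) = a^4 - 7*a^3 + 16*a^2 - 12*a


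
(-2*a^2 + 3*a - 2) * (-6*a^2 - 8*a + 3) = 12*a^4 - 2*a^3 - 18*a^2 + 25*a - 6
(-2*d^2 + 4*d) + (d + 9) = -2*d^2 + 5*d + 9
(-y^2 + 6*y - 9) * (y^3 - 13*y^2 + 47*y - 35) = -y^5 + 19*y^4 - 134*y^3 + 434*y^2 - 633*y + 315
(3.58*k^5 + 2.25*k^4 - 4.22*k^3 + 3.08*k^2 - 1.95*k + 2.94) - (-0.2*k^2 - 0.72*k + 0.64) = 3.58*k^5 + 2.25*k^4 - 4.22*k^3 + 3.28*k^2 - 1.23*k + 2.3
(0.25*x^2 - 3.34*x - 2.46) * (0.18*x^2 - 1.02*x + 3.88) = 0.045*x^4 - 0.8562*x^3 + 3.934*x^2 - 10.45*x - 9.5448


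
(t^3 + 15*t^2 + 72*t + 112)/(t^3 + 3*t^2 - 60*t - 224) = (t + 4)/(t - 8)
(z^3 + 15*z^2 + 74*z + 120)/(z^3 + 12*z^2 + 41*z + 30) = (z + 4)/(z + 1)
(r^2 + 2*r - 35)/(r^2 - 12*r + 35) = (r + 7)/(r - 7)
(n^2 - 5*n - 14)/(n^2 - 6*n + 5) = (n^2 - 5*n - 14)/(n^2 - 6*n + 5)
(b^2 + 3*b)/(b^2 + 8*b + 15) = b/(b + 5)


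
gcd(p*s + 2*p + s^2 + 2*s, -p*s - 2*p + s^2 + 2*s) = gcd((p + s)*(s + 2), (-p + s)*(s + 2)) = s + 2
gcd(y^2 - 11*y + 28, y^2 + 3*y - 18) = 1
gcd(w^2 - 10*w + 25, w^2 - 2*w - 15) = w - 5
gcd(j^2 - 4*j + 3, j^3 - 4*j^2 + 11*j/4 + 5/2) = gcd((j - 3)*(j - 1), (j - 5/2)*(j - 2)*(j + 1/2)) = 1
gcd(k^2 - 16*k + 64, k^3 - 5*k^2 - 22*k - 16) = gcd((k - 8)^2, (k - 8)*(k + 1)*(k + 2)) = k - 8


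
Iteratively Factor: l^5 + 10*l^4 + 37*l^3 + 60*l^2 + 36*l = (l + 3)*(l^4 + 7*l^3 + 16*l^2 + 12*l) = (l + 2)*(l + 3)*(l^3 + 5*l^2 + 6*l) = (l + 2)*(l + 3)^2*(l^2 + 2*l) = l*(l + 2)*(l + 3)^2*(l + 2)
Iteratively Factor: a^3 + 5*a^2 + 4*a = (a)*(a^2 + 5*a + 4) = a*(a + 4)*(a + 1)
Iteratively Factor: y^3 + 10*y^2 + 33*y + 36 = (y + 3)*(y^2 + 7*y + 12) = (y + 3)^2*(y + 4)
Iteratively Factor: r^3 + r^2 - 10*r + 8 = (r - 1)*(r^2 + 2*r - 8) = (r - 1)*(r + 4)*(r - 2)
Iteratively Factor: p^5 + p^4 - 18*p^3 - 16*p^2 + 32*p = (p + 2)*(p^4 - p^3 - 16*p^2 + 16*p) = (p - 1)*(p + 2)*(p^3 - 16*p) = (p - 1)*(p + 2)*(p + 4)*(p^2 - 4*p) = p*(p - 1)*(p + 2)*(p + 4)*(p - 4)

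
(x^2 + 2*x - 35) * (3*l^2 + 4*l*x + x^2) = 3*l^2*x^2 + 6*l^2*x - 105*l^2 + 4*l*x^3 + 8*l*x^2 - 140*l*x + x^4 + 2*x^3 - 35*x^2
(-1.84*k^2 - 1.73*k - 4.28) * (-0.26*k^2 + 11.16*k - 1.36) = 0.4784*k^4 - 20.0846*k^3 - 15.6916*k^2 - 45.412*k + 5.8208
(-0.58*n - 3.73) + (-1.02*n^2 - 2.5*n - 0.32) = -1.02*n^2 - 3.08*n - 4.05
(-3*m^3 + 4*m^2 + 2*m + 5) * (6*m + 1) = -18*m^4 + 21*m^3 + 16*m^2 + 32*m + 5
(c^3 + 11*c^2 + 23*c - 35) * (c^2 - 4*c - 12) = c^5 + 7*c^4 - 33*c^3 - 259*c^2 - 136*c + 420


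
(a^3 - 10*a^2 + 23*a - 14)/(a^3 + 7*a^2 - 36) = (a^2 - 8*a + 7)/(a^2 + 9*a + 18)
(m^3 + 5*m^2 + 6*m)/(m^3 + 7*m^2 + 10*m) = (m + 3)/(m + 5)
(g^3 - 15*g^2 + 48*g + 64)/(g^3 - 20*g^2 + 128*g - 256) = (g + 1)/(g - 4)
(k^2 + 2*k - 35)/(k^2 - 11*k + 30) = (k + 7)/(k - 6)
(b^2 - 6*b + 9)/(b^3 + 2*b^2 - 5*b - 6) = (b^2 - 6*b + 9)/(b^3 + 2*b^2 - 5*b - 6)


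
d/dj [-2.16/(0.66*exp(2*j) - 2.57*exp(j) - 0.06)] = (2.8512*exp(j) - 5.5512)*exp(j)/(-0.66*exp(2*j) + 2.57*exp(j) + 0.06)^2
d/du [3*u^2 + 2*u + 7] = 6*u + 2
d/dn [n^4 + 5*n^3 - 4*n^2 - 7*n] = 4*n^3 + 15*n^2 - 8*n - 7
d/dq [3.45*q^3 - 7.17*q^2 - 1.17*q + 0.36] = 10.35*q^2 - 14.34*q - 1.17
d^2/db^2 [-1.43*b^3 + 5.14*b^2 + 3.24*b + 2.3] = 10.28 - 8.58*b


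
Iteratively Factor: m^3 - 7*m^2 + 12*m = (m - 3)*(m^2 - 4*m) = m*(m - 3)*(m - 4)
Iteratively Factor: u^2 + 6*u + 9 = (u + 3)*(u + 3)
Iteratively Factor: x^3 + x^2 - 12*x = (x + 4)*(x^2 - 3*x) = (x - 3)*(x + 4)*(x)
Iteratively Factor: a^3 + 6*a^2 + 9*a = (a)*(a^2 + 6*a + 9) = a*(a + 3)*(a + 3)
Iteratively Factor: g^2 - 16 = (g - 4)*(g + 4)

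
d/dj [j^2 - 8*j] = 2*j - 8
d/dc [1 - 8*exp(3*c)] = -24*exp(3*c)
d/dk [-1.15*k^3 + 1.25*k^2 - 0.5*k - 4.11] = -3.45*k^2 + 2.5*k - 0.5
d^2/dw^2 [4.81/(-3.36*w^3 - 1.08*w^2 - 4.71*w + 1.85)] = ((96.9696*w + 10.3896)*(3.36*w^3 + 1.08*w^2 + 4.71*w - 1.85) - 4.81*(10.08*w^2 + 2.16*w + 4.71)*(20.16*w^2 + 4.32*w + 9.42))/(3.36*w^3 + 1.08*w^2 + 4.71*w - 1.85)^3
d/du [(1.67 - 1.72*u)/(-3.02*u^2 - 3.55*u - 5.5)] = (-5.1944*u^2 + 10.0868*u + 15.3885)/(9.1204*u^4 + 21.442*u^3 + 45.8225*u^2 + 39.05*u + 30.25)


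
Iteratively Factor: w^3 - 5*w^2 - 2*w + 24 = (w + 2)*(w^2 - 7*w + 12) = (w - 3)*(w + 2)*(w - 4)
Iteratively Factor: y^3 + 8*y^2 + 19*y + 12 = (y + 1)*(y^2 + 7*y + 12) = (y + 1)*(y + 4)*(y + 3)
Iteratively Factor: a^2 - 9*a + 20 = (a - 5)*(a - 4)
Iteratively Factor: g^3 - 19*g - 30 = (g + 2)*(g^2 - 2*g - 15) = (g - 5)*(g + 2)*(g + 3)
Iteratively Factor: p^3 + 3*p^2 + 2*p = (p + 2)*(p^2 + p) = p*(p + 2)*(p + 1)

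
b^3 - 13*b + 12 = (b - 3)*(b - 1)*(b + 4)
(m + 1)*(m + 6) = m^2 + 7*m + 6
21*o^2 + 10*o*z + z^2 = (3*o + z)*(7*o + z)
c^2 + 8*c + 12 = (c + 2)*(c + 6)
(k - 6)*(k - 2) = k^2 - 8*k + 12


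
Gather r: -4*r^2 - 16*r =-4*r^2 - 16*r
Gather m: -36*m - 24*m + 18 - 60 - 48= -60*m - 90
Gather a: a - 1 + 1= a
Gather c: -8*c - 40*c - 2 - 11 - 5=-48*c - 18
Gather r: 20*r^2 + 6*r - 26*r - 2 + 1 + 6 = 20*r^2 - 20*r + 5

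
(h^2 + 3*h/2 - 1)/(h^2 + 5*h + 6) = (h - 1/2)/(h + 3)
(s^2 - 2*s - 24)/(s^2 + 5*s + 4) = (s - 6)/(s + 1)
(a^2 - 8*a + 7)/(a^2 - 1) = (a - 7)/(a + 1)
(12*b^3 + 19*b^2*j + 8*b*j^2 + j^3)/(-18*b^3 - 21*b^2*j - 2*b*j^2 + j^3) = (-4*b - j)/(6*b - j)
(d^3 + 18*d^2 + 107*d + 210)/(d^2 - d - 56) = (d^2 + 11*d + 30)/(d - 8)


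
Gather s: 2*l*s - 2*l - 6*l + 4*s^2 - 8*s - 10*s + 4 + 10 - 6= -8*l + 4*s^2 + s*(2*l - 18) + 8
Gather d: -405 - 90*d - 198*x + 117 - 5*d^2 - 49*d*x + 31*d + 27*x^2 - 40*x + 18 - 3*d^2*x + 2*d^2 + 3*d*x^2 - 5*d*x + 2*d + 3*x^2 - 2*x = d^2*(-3*x - 3) + d*(3*x^2 - 54*x - 57) + 30*x^2 - 240*x - 270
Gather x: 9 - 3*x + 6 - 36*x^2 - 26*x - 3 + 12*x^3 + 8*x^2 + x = 12*x^3 - 28*x^2 - 28*x + 12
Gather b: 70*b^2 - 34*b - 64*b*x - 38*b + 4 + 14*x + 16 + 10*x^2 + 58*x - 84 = 70*b^2 + b*(-64*x - 72) + 10*x^2 + 72*x - 64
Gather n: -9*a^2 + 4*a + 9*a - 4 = -9*a^2 + 13*a - 4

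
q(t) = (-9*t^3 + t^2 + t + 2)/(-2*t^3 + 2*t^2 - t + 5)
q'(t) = (-27*t^2 + 2*t + 1)/(-2*t^3 + 2*t^2 - t + 5) + (6*t^2 - 4*t + 1)*(-9*t^3 + t^2 + t + 2)/(-2*t^3 + 2*t^2 - t + 5)^2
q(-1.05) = 1.18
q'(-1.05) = -1.60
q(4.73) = 5.54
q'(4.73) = -0.31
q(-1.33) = 1.62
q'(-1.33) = -1.51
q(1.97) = 13.55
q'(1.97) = -27.21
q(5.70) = 5.31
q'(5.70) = -0.18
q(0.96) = -0.99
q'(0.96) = -5.99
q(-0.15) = 0.37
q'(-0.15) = 0.14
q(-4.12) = 3.52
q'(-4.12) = -0.25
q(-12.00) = 4.17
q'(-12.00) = -0.03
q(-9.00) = 4.06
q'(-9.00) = -0.05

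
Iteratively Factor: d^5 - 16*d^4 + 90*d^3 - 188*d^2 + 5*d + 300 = (d - 3)*(d^4 - 13*d^3 + 51*d^2 - 35*d - 100) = (d - 3)*(d + 1)*(d^3 - 14*d^2 + 65*d - 100) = (d - 4)*(d - 3)*(d + 1)*(d^2 - 10*d + 25) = (d - 5)*(d - 4)*(d - 3)*(d + 1)*(d - 5)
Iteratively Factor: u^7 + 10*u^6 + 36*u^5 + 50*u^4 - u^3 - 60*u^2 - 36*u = (u + 2)*(u^6 + 8*u^5 + 20*u^4 + 10*u^3 - 21*u^2 - 18*u) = (u + 2)^2*(u^5 + 6*u^4 + 8*u^3 - 6*u^2 - 9*u) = (u + 1)*(u + 2)^2*(u^4 + 5*u^3 + 3*u^2 - 9*u) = u*(u + 1)*(u + 2)^2*(u^3 + 5*u^2 + 3*u - 9) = u*(u + 1)*(u + 2)^2*(u + 3)*(u^2 + 2*u - 3) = u*(u - 1)*(u + 1)*(u + 2)^2*(u + 3)*(u + 3)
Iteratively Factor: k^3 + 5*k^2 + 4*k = (k)*(k^2 + 5*k + 4) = k*(k + 1)*(k + 4)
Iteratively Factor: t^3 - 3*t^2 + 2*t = (t)*(t^2 - 3*t + 2) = t*(t - 2)*(t - 1)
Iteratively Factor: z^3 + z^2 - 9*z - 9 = (z - 3)*(z^2 + 4*z + 3) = (z - 3)*(z + 1)*(z + 3)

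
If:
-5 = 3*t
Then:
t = -5/3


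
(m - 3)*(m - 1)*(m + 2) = m^3 - 2*m^2 - 5*m + 6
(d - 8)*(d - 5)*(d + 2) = d^3 - 11*d^2 + 14*d + 80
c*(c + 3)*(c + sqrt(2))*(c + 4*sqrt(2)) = c^4 + 3*c^3 + 5*sqrt(2)*c^3 + 8*c^2 + 15*sqrt(2)*c^2 + 24*c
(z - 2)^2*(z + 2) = z^3 - 2*z^2 - 4*z + 8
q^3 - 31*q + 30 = (q - 5)*(q - 1)*(q + 6)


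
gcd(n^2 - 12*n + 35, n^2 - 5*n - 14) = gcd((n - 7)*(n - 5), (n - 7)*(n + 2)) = n - 7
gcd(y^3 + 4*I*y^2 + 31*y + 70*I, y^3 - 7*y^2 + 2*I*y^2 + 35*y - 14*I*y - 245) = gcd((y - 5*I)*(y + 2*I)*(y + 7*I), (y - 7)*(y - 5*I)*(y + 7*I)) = y^2 + 2*I*y + 35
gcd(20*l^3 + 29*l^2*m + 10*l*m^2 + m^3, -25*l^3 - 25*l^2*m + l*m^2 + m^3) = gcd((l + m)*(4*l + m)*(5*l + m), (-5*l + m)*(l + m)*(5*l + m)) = 5*l^2 + 6*l*m + m^2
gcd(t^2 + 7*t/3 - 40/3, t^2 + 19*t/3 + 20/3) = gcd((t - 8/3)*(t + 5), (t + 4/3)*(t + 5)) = t + 5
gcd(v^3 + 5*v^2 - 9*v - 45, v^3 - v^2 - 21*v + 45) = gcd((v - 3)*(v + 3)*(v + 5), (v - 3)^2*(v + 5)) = v^2 + 2*v - 15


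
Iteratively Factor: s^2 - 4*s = (s - 4)*(s)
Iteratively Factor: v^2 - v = (v)*(v - 1)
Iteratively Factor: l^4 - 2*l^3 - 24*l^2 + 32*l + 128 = (l + 4)*(l^3 - 6*l^2 + 32) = (l + 2)*(l + 4)*(l^2 - 8*l + 16) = (l - 4)*(l + 2)*(l + 4)*(l - 4)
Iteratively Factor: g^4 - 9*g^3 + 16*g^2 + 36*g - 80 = (g - 5)*(g^3 - 4*g^2 - 4*g + 16) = (g - 5)*(g + 2)*(g^2 - 6*g + 8) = (g - 5)*(g - 4)*(g + 2)*(g - 2)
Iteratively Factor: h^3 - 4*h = (h)*(h^2 - 4) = h*(h - 2)*(h + 2)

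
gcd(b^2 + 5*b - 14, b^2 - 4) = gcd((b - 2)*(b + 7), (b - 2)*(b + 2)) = b - 2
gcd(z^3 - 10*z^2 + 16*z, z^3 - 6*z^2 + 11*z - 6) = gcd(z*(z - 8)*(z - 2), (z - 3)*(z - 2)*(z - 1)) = z - 2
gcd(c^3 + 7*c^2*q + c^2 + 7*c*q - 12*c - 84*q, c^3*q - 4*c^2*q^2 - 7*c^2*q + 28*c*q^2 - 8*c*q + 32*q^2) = 1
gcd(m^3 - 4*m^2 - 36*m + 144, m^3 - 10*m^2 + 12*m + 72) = m - 6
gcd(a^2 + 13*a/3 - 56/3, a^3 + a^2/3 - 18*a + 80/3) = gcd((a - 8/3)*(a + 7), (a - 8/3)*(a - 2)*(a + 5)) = a - 8/3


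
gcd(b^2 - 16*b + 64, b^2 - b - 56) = b - 8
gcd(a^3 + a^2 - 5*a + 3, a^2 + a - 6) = a + 3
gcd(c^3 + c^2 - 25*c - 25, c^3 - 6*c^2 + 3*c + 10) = c^2 - 4*c - 5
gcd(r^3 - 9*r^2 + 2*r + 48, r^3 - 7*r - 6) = r^2 - r - 6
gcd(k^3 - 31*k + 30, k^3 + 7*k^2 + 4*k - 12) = k^2 + 5*k - 6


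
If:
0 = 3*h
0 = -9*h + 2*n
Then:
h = 0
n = 0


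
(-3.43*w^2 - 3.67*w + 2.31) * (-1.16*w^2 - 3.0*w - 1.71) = 3.9788*w^4 + 14.5472*w^3 + 14.1957*w^2 - 0.6543*w - 3.9501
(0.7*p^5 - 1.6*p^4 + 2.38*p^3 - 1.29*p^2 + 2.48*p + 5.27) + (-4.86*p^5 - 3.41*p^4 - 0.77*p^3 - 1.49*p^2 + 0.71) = -4.16*p^5 - 5.01*p^4 + 1.61*p^3 - 2.78*p^2 + 2.48*p + 5.98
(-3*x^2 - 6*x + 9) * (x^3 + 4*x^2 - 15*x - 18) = -3*x^5 - 18*x^4 + 30*x^3 + 180*x^2 - 27*x - 162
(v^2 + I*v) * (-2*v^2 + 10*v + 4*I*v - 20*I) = -2*v^4 + 10*v^3 + 2*I*v^3 - 4*v^2 - 10*I*v^2 + 20*v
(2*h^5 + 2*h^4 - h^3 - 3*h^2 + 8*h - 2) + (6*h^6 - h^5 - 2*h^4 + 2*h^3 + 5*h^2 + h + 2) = 6*h^6 + h^5 + h^3 + 2*h^2 + 9*h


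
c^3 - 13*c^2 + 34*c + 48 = (c - 8)*(c - 6)*(c + 1)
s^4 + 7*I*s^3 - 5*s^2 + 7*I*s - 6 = (s - I)*(s + I)^2*(s + 6*I)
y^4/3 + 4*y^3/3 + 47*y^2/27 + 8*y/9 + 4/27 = (y/3 + 1/3)*(y + 1/3)*(y + 2/3)*(y + 2)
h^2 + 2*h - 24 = (h - 4)*(h + 6)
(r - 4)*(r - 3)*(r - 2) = r^3 - 9*r^2 + 26*r - 24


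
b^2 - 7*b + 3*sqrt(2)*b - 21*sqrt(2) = (b - 7)*(b + 3*sqrt(2))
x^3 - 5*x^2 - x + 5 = (x - 5)*(x - 1)*(x + 1)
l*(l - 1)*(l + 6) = l^3 + 5*l^2 - 6*l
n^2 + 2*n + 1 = (n + 1)^2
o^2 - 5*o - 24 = (o - 8)*(o + 3)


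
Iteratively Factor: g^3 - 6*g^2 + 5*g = (g - 1)*(g^2 - 5*g) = g*(g - 1)*(g - 5)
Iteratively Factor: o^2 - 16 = (o - 4)*(o + 4)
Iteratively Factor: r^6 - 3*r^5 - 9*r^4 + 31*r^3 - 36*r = (r - 2)*(r^5 - r^4 - 11*r^3 + 9*r^2 + 18*r) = (r - 2)*(r + 3)*(r^4 - 4*r^3 + r^2 + 6*r) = (r - 3)*(r - 2)*(r + 3)*(r^3 - r^2 - 2*r) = r*(r - 3)*(r - 2)*(r + 3)*(r^2 - r - 2) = r*(r - 3)*(r - 2)^2*(r + 3)*(r + 1)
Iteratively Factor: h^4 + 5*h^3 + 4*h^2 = (h + 1)*(h^3 + 4*h^2) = (h + 1)*(h + 4)*(h^2) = h*(h + 1)*(h + 4)*(h)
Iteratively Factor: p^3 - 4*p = (p - 2)*(p^2 + 2*p) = (p - 2)*(p + 2)*(p)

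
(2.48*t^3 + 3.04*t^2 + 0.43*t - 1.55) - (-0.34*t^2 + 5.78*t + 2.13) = 2.48*t^3 + 3.38*t^2 - 5.35*t - 3.68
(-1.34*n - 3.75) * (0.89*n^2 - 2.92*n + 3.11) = -1.1926*n^3 + 0.5753*n^2 + 6.7826*n - 11.6625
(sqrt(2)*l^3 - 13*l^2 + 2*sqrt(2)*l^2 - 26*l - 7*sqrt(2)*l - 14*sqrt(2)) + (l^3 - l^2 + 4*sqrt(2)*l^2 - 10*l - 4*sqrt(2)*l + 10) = l^3 + sqrt(2)*l^3 - 14*l^2 + 6*sqrt(2)*l^2 - 36*l - 11*sqrt(2)*l - 14*sqrt(2) + 10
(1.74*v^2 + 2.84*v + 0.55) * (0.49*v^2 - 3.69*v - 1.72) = 0.8526*v^4 - 5.029*v^3 - 13.2029*v^2 - 6.9143*v - 0.946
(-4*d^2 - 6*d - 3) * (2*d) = -8*d^3 - 12*d^2 - 6*d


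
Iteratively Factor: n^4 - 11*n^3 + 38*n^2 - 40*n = (n)*(n^3 - 11*n^2 + 38*n - 40) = n*(n - 2)*(n^2 - 9*n + 20) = n*(n - 4)*(n - 2)*(n - 5)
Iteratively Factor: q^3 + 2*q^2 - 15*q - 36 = (q - 4)*(q^2 + 6*q + 9) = (q - 4)*(q + 3)*(q + 3)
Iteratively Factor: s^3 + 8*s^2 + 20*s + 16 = (s + 4)*(s^2 + 4*s + 4) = (s + 2)*(s + 4)*(s + 2)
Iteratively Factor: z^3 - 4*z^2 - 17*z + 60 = (z - 5)*(z^2 + z - 12) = (z - 5)*(z - 3)*(z + 4)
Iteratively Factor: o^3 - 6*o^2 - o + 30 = (o - 5)*(o^2 - o - 6) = (o - 5)*(o - 3)*(o + 2)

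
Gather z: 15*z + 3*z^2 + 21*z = 3*z^2 + 36*z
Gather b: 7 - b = 7 - b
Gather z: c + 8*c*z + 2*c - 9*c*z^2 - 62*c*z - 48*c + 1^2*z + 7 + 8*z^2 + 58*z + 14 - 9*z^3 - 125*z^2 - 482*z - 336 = -45*c - 9*z^3 + z^2*(-9*c - 117) + z*(-54*c - 423) - 315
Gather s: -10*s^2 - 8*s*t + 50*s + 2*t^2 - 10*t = -10*s^2 + s*(50 - 8*t) + 2*t^2 - 10*t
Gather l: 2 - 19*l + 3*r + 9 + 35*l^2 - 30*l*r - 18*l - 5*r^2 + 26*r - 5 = 35*l^2 + l*(-30*r - 37) - 5*r^2 + 29*r + 6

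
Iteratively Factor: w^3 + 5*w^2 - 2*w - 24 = (w + 3)*(w^2 + 2*w - 8) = (w - 2)*(w + 3)*(w + 4)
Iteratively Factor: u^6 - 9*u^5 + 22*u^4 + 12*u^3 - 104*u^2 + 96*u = (u + 2)*(u^5 - 11*u^4 + 44*u^3 - 76*u^2 + 48*u) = (u - 4)*(u + 2)*(u^4 - 7*u^3 + 16*u^2 - 12*u) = (u - 4)*(u - 2)*(u + 2)*(u^3 - 5*u^2 + 6*u) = (u - 4)*(u - 3)*(u - 2)*(u + 2)*(u^2 - 2*u) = (u - 4)*(u - 3)*(u - 2)^2*(u + 2)*(u)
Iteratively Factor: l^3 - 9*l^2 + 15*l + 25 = (l - 5)*(l^2 - 4*l - 5) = (l - 5)^2*(l + 1)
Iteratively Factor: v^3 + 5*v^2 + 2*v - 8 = (v + 2)*(v^2 + 3*v - 4) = (v - 1)*(v + 2)*(v + 4)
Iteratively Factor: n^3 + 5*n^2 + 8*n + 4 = (n + 1)*(n^2 + 4*n + 4) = (n + 1)*(n + 2)*(n + 2)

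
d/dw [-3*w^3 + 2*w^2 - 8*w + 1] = -9*w^2 + 4*w - 8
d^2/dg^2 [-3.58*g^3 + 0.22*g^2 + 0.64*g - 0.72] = 0.44 - 21.48*g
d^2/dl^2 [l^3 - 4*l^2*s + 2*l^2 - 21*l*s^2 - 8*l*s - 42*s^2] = 6*l - 8*s + 4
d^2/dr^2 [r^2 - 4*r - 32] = 2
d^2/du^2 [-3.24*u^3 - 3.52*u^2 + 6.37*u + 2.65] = -19.44*u - 7.04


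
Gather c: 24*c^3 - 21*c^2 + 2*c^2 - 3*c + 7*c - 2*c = 24*c^3 - 19*c^2 + 2*c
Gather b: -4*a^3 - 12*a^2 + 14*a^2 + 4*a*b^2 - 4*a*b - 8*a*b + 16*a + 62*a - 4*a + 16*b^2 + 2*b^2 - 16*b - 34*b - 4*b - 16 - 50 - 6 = -4*a^3 + 2*a^2 + 74*a + b^2*(4*a + 18) + b*(-12*a - 54) - 72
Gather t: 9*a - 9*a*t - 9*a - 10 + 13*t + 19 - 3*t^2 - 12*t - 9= -3*t^2 + t*(1 - 9*a)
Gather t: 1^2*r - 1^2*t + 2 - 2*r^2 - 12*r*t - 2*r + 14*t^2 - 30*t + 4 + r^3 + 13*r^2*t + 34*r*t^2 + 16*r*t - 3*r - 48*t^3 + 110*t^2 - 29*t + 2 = r^3 - 2*r^2 - 4*r - 48*t^3 + t^2*(34*r + 124) + t*(13*r^2 + 4*r - 60) + 8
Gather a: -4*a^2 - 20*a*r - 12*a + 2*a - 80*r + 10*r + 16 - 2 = -4*a^2 + a*(-20*r - 10) - 70*r + 14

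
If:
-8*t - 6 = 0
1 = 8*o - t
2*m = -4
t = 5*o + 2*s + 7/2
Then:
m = -2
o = 1/32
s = -141/64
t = -3/4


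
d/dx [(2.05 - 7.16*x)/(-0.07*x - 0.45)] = (0.235585*x + 1.514475)/(0.07*x + 0.45)^3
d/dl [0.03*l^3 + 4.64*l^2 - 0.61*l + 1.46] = 0.09*l^2 + 9.28*l - 0.61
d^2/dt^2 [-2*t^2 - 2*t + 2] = -4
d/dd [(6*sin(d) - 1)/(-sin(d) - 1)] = -7*cos(d)/(sin(d) + 1)^2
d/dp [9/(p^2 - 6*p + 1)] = 18*(3 - p)/(p^2 - 6*p + 1)^2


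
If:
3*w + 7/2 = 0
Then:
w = -7/6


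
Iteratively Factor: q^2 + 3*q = (q + 3)*(q)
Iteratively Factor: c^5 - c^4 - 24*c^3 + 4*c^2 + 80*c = (c)*(c^4 - c^3 - 24*c^2 + 4*c + 80) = c*(c - 2)*(c^3 + c^2 - 22*c - 40) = c*(c - 5)*(c - 2)*(c^2 + 6*c + 8) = c*(c - 5)*(c - 2)*(c + 2)*(c + 4)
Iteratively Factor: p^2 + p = (p)*(p + 1)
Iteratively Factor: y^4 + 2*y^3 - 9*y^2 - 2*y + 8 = (y + 1)*(y^3 + y^2 - 10*y + 8) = (y + 1)*(y + 4)*(y^2 - 3*y + 2) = (y - 1)*(y + 1)*(y + 4)*(y - 2)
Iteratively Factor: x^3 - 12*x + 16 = (x + 4)*(x^2 - 4*x + 4) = (x - 2)*(x + 4)*(x - 2)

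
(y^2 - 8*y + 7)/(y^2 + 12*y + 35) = (y^2 - 8*y + 7)/(y^2 + 12*y + 35)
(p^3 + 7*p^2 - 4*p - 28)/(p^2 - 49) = (p^2 - 4)/(p - 7)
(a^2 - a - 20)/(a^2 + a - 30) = (a + 4)/(a + 6)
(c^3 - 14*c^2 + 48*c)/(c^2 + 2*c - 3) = c*(c^2 - 14*c + 48)/(c^2 + 2*c - 3)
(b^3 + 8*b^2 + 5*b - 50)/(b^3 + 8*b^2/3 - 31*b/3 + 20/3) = 3*(b^2 + 3*b - 10)/(3*b^2 - 7*b + 4)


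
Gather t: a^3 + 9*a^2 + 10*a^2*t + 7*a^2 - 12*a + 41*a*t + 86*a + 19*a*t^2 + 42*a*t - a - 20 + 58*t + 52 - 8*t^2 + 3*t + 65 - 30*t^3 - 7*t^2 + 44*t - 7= a^3 + 16*a^2 + 73*a - 30*t^3 + t^2*(19*a - 15) + t*(10*a^2 + 83*a + 105) + 90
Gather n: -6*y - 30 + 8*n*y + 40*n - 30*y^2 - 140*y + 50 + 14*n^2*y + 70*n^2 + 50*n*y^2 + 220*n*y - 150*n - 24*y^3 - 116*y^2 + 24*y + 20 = n^2*(14*y + 70) + n*(50*y^2 + 228*y - 110) - 24*y^3 - 146*y^2 - 122*y + 40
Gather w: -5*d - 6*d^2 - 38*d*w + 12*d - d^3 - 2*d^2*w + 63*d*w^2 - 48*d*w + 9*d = -d^3 - 6*d^2 + 63*d*w^2 + 16*d + w*(-2*d^2 - 86*d)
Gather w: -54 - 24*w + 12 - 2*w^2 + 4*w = -2*w^2 - 20*w - 42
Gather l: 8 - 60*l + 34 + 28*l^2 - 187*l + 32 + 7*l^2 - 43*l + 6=35*l^2 - 290*l + 80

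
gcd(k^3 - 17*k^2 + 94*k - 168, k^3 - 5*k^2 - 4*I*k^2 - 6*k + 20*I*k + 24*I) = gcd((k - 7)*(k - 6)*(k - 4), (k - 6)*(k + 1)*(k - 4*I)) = k - 6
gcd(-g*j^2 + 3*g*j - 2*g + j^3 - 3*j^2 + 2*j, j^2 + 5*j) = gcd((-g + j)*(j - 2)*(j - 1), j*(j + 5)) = 1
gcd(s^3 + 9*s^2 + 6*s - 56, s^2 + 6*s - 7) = s + 7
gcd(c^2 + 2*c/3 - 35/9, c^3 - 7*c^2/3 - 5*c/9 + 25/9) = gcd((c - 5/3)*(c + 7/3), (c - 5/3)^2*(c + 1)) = c - 5/3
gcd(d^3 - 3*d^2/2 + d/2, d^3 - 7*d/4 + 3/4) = d^2 - 3*d/2 + 1/2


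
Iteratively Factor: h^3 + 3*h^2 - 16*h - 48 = (h - 4)*(h^2 + 7*h + 12) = (h - 4)*(h + 4)*(h + 3)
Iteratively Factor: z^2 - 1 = (z - 1)*(z + 1)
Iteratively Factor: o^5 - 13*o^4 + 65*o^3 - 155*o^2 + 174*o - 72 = (o - 2)*(o^4 - 11*o^3 + 43*o^2 - 69*o + 36) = (o - 4)*(o - 2)*(o^3 - 7*o^2 + 15*o - 9) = (o - 4)*(o - 3)*(o - 2)*(o^2 - 4*o + 3) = (o - 4)*(o - 3)*(o - 2)*(o - 1)*(o - 3)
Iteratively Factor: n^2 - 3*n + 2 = (n - 2)*(n - 1)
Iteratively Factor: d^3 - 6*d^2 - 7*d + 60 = (d - 4)*(d^2 - 2*d - 15) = (d - 5)*(d - 4)*(d + 3)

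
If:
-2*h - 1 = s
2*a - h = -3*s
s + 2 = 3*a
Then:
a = 13/25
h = -7/25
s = -11/25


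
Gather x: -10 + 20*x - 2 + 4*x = 24*x - 12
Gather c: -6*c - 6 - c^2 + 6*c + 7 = 1 - c^2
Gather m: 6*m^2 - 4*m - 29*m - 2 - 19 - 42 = 6*m^2 - 33*m - 63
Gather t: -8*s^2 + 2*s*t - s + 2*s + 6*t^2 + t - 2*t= -8*s^2 + s + 6*t^2 + t*(2*s - 1)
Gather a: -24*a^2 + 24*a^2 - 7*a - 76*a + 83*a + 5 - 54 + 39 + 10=0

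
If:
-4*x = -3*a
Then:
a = 4*x/3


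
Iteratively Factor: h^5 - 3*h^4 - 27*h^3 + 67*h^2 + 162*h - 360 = (h - 2)*(h^4 - h^3 - 29*h^2 + 9*h + 180) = (h - 3)*(h - 2)*(h^3 + 2*h^2 - 23*h - 60) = (h - 3)*(h - 2)*(h + 3)*(h^2 - h - 20) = (h - 5)*(h - 3)*(h - 2)*(h + 3)*(h + 4)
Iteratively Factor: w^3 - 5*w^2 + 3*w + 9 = (w + 1)*(w^2 - 6*w + 9) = (w - 3)*(w + 1)*(w - 3)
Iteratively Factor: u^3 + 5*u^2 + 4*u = (u + 4)*(u^2 + u) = (u + 1)*(u + 4)*(u)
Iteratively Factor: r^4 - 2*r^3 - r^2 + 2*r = (r)*(r^3 - 2*r^2 - r + 2) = r*(r + 1)*(r^2 - 3*r + 2) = r*(r - 1)*(r + 1)*(r - 2)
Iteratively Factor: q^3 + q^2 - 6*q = (q)*(q^2 + q - 6) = q*(q - 2)*(q + 3)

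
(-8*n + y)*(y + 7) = -8*n*y - 56*n + y^2 + 7*y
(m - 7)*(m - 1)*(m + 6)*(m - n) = m^4 - m^3*n - 2*m^3 + 2*m^2*n - 41*m^2 + 41*m*n + 42*m - 42*n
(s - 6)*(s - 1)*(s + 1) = s^3 - 6*s^2 - s + 6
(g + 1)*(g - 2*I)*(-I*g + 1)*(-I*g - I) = -g^4 - 2*g^3 + I*g^3 - 3*g^2 + 2*I*g^2 - 4*g + I*g - 2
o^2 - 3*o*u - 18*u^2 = (o - 6*u)*(o + 3*u)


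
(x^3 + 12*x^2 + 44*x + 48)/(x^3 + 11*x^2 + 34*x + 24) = (x + 2)/(x + 1)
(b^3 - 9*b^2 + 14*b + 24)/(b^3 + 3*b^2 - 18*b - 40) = (b^2 - 5*b - 6)/(b^2 + 7*b + 10)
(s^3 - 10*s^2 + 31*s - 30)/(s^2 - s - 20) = (s^2 - 5*s + 6)/(s + 4)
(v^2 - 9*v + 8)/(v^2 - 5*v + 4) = (v - 8)/(v - 4)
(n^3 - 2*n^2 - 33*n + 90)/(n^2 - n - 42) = (n^2 - 8*n + 15)/(n - 7)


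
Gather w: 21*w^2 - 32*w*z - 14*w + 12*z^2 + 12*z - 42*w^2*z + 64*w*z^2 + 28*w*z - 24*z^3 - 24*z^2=w^2*(21 - 42*z) + w*(64*z^2 - 4*z - 14) - 24*z^3 - 12*z^2 + 12*z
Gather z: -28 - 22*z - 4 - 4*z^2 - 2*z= -4*z^2 - 24*z - 32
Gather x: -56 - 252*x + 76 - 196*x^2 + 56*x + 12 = -196*x^2 - 196*x + 32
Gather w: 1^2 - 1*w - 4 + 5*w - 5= 4*w - 8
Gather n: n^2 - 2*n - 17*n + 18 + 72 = n^2 - 19*n + 90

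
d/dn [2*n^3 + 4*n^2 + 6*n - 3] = 6*n^2 + 8*n + 6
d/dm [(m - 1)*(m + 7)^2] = (m + 7)*(3*m + 5)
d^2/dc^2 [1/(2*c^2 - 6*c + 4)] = (-c^2 + 3*c + (2*c - 3)^2 - 2)/(c^2 - 3*c + 2)^3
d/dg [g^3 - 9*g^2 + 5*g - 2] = 3*g^2 - 18*g + 5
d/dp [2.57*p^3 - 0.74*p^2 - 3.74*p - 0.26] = 7.71*p^2 - 1.48*p - 3.74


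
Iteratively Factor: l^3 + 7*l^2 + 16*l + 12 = (l + 3)*(l^2 + 4*l + 4) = (l + 2)*(l + 3)*(l + 2)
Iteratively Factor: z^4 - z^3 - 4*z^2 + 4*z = (z + 2)*(z^3 - 3*z^2 + 2*z) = (z - 2)*(z + 2)*(z^2 - z) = (z - 2)*(z - 1)*(z + 2)*(z)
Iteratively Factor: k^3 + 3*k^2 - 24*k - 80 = (k + 4)*(k^2 - k - 20) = (k + 4)^2*(k - 5)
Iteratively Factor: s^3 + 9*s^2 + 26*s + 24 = (s + 2)*(s^2 + 7*s + 12) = (s + 2)*(s + 3)*(s + 4)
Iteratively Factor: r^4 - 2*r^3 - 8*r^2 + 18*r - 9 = (r - 3)*(r^3 + r^2 - 5*r + 3) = (r - 3)*(r + 3)*(r^2 - 2*r + 1) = (r - 3)*(r - 1)*(r + 3)*(r - 1)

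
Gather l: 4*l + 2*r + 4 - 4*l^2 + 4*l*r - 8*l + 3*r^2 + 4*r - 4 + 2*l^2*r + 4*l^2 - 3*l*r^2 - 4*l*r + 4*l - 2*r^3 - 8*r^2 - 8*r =2*l^2*r - 3*l*r^2 - 2*r^3 - 5*r^2 - 2*r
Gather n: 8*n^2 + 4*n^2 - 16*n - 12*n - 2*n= 12*n^2 - 30*n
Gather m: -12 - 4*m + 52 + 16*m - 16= 12*m + 24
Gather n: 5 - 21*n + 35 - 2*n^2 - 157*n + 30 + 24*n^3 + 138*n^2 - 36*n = 24*n^3 + 136*n^2 - 214*n + 70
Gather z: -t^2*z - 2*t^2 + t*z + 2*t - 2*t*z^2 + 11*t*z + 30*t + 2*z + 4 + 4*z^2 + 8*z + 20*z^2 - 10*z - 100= -2*t^2 + 32*t + z^2*(24 - 2*t) + z*(-t^2 + 12*t) - 96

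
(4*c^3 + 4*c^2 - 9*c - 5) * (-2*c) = -8*c^4 - 8*c^3 + 18*c^2 + 10*c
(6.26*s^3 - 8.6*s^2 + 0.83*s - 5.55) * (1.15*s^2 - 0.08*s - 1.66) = 7.199*s^5 - 10.3908*s^4 - 8.7491*s^3 + 7.8271*s^2 - 0.9338*s + 9.213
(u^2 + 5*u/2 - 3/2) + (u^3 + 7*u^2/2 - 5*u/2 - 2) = u^3 + 9*u^2/2 - 7/2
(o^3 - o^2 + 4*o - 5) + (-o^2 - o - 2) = o^3 - 2*o^2 + 3*o - 7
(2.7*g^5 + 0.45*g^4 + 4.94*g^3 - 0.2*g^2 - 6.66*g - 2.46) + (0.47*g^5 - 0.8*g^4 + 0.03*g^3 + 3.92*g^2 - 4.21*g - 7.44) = 3.17*g^5 - 0.35*g^4 + 4.97*g^3 + 3.72*g^2 - 10.87*g - 9.9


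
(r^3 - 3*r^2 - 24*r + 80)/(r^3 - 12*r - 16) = (r^2 + r - 20)/(r^2 + 4*r + 4)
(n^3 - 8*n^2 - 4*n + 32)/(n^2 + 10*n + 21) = (n^3 - 8*n^2 - 4*n + 32)/(n^2 + 10*n + 21)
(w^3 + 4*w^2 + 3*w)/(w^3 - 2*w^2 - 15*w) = (w + 1)/(w - 5)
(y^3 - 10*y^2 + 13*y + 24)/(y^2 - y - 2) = (y^2 - 11*y + 24)/(y - 2)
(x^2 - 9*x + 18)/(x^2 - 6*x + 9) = (x - 6)/(x - 3)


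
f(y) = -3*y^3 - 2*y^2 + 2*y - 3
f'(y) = -9*y^2 - 4*y + 2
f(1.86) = -25.50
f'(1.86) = -36.58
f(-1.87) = 5.88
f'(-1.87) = -21.99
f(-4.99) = 309.97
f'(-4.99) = -202.14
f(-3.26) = 73.16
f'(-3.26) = -80.61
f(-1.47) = -0.73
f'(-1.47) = -11.57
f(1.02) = -6.22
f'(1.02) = -11.44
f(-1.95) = 7.74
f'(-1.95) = -24.42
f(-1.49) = -0.50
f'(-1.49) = -12.02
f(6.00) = -711.00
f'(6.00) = -346.00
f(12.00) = -5451.00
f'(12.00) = -1342.00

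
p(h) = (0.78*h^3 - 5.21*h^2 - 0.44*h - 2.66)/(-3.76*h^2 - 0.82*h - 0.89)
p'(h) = (7.52*h + 0.82)*(0.78*h^3 - 5.21*h^2 - 0.44*h - 2.66)/(-3.76*h^2 - 0.82*h - 0.89)^2 + (2.34*h^2 - 10.42*h - 0.44)/(-3.76*h^2 - 0.82*h - 0.89) = (-2.9328*h^4 - 1.2792*h^3 + 0.5352*h^2 - 10.7294*h - 1.7896)/(14.1376*h^4 + 6.1664*h^3 + 7.3652*h^2 + 1.4596*h + 0.7921)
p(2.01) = 1.03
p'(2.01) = -0.25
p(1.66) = 1.12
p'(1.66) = -0.29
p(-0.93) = 2.19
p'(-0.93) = 0.66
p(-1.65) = 2.01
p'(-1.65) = 0.01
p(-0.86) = 2.24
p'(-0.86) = 0.80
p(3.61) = 0.67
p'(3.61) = -0.21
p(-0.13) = 3.18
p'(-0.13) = -0.53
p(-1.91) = 2.01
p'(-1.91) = -0.06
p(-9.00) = 3.32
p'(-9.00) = -0.20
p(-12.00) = 3.94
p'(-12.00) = -0.21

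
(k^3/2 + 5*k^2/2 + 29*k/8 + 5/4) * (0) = 0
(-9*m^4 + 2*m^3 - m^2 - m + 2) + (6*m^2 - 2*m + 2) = -9*m^4 + 2*m^3 + 5*m^2 - 3*m + 4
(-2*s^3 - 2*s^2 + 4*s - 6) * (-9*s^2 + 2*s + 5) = 18*s^5 + 14*s^4 - 50*s^3 + 52*s^2 + 8*s - 30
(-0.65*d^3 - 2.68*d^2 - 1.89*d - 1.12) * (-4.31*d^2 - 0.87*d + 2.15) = 2.8015*d^5 + 12.1163*d^4 + 9.08*d^3 + 0.7095*d^2 - 3.0891*d - 2.408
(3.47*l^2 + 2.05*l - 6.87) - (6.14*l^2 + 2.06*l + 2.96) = -2.67*l^2 - 0.0100000000000002*l - 9.83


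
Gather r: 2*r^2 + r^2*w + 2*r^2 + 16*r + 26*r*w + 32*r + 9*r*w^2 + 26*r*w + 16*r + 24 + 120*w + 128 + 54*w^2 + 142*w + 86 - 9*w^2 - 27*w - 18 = r^2*(w + 4) + r*(9*w^2 + 52*w + 64) + 45*w^2 + 235*w + 220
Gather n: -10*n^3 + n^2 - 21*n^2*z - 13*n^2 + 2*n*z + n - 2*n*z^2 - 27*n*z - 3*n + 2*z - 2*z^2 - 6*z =-10*n^3 + n^2*(-21*z - 12) + n*(-2*z^2 - 25*z - 2) - 2*z^2 - 4*z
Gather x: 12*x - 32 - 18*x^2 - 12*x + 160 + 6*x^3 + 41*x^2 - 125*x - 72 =6*x^3 + 23*x^2 - 125*x + 56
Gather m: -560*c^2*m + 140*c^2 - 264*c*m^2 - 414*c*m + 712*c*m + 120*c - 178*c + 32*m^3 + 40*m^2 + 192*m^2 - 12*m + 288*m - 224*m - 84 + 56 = 140*c^2 - 58*c + 32*m^3 + m^2*(232 - 264*c) + m*(-560*c^2 + 298*c + 52) - 28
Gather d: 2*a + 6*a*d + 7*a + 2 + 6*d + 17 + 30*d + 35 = 9*a + d*(6*a + 36) + 54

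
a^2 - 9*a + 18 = (a - 6)*(a - 3)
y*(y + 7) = y^2 + 7*y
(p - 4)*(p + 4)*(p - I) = p^3 - I*p^2 - 16*p + 16*I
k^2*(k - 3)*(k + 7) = k^4 + 4*k^3 - 21*k^2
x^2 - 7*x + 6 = (x - 6)*(x - 1)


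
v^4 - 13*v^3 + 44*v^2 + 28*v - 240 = (v - 6)*(v - 5)*(v - 4)*(v + 2)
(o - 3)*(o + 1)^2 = o^3 - o^2 - 5*o - 3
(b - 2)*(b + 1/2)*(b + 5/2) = b^3 + b^2 - 19*b/4 - 5/2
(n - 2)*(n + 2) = n^2 - 4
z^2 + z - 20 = (z - 4)*(z + 5)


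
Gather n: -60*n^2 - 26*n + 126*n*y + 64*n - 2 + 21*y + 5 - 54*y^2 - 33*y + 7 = -60*n^2 + n*(126*y + 38) - 54*y^2 - 12*y + 10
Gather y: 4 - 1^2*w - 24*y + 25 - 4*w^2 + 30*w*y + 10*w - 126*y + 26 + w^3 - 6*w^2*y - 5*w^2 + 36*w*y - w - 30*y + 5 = w^3 - 9*w^2 + 8*w + y*(-6*w^2 + 66*w - 180) + 60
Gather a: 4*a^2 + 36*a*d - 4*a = 4*a^2 + a*(36*d - 4)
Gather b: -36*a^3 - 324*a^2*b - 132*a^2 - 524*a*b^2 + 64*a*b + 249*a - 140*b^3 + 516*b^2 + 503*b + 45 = -36*a^3 - 132*a^2 + 249*a - 140*b^3 + b^2*(516 - 524*a) + b*(-324*a^2 + 64*a + 503) + 45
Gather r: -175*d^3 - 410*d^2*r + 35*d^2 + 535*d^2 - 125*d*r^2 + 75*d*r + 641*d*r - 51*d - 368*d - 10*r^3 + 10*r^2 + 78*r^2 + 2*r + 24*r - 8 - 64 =-175*d^3 + 570*d^2 - 419*d - 10*r^3 + r^2*(88 - 125*d) + r*(-410*d^2 + 716*d + 26) - 72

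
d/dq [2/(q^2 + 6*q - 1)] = 4*(-q - 3)/(q^2 + 6*q - 1)^2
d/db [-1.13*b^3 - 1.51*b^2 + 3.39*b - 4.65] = -3.39*b^2 - 3.02*b + 3.39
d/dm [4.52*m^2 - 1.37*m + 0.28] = 9.04*m - 1.37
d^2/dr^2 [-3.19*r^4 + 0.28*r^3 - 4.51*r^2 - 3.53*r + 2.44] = -38.28*r^2 + 1.68*r - 9.02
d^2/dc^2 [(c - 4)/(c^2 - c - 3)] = 2*((5 - 3*c)*(-c^2 + c + 3) - (c - 4)*(2*c - 1)^2)/(-c^2 + c + 3)^3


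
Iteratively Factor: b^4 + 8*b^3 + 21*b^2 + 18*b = (b + 2)*(b^3 + 6*b^2 + 9*b) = b*(b + 2)*(b^2 + 6*b + 9) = b*(b + 2)*(b + 3)*(b + 3)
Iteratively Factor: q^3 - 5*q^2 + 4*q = (q - 4)*(q^2 - q) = (q - 4)*(q - 1)*(q)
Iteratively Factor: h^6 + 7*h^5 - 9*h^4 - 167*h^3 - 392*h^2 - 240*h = (h + 4)*(h^5 + 3*h^4 - 21*h^3 - 83*h^2 - 60*h) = (h + 3)*(h + 4)*(h^4 - 21*h^2 - 20*h) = h*(h + 3)*(h + 4)*(h^3 - 21*h - 20) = h*(h + 1)*(h + 3)*(h + 4)*(h^2 - h - 20) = h*(h - 5)*(h + 1)*(h + 3)*(h + 4)*(h + 4)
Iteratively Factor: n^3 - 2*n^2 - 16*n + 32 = (n - 2)*(n^2 - 16) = (n - 2)*(n + 4)*(n - 4)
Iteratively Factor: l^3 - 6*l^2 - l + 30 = (l - 3)*(l^2 - 3*l - 10) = (l - 5)*(l - 3)*(l + 2)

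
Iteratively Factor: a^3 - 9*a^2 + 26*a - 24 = (a - 4)*(a^2 - 5*a + 6) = (a - 4)*(a - 3)*(a - 2)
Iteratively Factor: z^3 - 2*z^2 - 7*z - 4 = (z + 1)*(z^2 - 3*z - 4) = (z + 1)^2*(z - 4)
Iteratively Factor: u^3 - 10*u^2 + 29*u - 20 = (u - 5)*(u^2 - 5*u + 4) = (u - 5)*(u - 1)*(u - 4)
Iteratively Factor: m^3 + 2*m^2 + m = (m + 1)*(m^2 + m) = (m + 1)^2*(m)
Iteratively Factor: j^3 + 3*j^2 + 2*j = (j)*(j^2 + 3*j + 2) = j*(j + 2)*(j + 1)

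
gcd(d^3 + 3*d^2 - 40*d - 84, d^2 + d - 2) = d + 2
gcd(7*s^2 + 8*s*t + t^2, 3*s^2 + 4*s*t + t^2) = s + t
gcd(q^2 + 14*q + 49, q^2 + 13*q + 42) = q + 7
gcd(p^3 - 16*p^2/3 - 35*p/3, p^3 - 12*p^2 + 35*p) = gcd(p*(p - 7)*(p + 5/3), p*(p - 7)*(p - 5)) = p^2 - 7*p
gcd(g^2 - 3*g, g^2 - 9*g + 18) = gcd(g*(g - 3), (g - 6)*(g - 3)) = g - 3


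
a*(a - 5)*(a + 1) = a^3 - 4*a^2 - 5*a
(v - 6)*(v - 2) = v^2 - 8*v + 12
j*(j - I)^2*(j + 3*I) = j^4 + I*j^3 + 5*j^2 - 3*I*j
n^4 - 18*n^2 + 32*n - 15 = (n - 3)*(n - 1)^2*(n + 5)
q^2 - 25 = (q - 5)*(q + 5)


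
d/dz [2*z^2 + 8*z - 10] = 4*z + 8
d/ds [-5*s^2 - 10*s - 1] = -10*s - 10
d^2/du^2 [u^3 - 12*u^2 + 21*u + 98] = 6*u - 24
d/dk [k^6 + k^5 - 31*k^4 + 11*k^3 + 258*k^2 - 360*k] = 6*k^5 + 5*k^4 - 124*k^3 + 33*k^2 + 516*k - 360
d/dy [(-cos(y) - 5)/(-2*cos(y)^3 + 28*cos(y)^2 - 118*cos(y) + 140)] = (-277*cos(y) + cos(2*y) + cos(3*y) + 731)*sin(y)/(4*(cos(y)^3 - 14*cos(y)^2 + 59*cos(y) - 70)^2)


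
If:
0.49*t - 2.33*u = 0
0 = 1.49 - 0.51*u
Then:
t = 13.89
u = 2.92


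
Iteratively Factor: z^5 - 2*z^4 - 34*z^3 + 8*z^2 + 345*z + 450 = (z + 3)*(z^4 - 5*z^3 - 19*z^2 + 65*z + 150) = (z - 5)*(z + 3)*(z^3 - 19*z - 30) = (z - 5)^2*(z + 3)*(z^2 + 5*z + 6) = (z - 5)^2*(z + 2)*(z + 3)*(z + 3)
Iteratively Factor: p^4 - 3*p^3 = (p)*(p^3 - 3*p^2) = p*(p - 3)*(p^2) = p^2*(p - 3)*(p)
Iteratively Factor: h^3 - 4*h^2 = (h)*(h^2 - 4*h) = h*(h - 4)*(h)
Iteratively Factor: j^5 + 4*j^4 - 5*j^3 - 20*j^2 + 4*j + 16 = (j + 2)*(j^4 + 2*j^3 - 9*j^2 - 2*j + 8) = (j + 2)*(j + 4)*(j^3 - 2*j^2 - j + 2) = (j + 1)*(j + 2)*(j + 4)*(j^2 - 3*j + 2) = (j - 1)*(j + 1)*(j + 2)*(j + 4)*(j - 2)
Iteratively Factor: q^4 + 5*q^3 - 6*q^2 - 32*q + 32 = (q - 1)*(q^3 + 6*q^2 - 32) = (q - 1)*(q + 4)*(q^2 + 2*q - 8) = (q - 2)*(q - 1)*(q + 4)*(q + 4)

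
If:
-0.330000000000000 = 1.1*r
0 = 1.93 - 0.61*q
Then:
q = 3.16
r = -0.30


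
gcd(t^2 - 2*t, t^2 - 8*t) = t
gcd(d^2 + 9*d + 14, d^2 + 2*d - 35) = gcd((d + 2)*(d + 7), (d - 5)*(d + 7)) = d + 7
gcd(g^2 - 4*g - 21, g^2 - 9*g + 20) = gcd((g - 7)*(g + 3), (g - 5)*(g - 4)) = 1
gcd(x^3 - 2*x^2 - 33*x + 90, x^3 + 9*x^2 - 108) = x^2 + 3*x - 18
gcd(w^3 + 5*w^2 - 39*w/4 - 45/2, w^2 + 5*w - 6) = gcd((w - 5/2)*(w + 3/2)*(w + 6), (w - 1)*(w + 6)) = w + 6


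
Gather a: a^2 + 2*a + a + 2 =a^2 + 3*a + 2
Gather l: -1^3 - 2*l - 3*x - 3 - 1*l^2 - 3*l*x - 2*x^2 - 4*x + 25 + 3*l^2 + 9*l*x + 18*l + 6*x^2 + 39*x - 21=2*l^2 + l*(6*x + 16) + 4*x^2 + 32*x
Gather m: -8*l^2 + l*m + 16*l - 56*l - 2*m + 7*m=-8*l^2 - 40*l + m*(l + 5)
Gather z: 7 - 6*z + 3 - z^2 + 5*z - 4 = -z^2 - z + 6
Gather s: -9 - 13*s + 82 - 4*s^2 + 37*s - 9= -4*s^2 + 24*s + 64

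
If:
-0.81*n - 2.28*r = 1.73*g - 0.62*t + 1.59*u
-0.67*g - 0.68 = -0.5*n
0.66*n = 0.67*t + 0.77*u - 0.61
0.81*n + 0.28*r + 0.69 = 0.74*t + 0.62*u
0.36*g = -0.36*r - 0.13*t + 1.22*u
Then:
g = 1.06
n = 2.79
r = -1.13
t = 3.28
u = 0.33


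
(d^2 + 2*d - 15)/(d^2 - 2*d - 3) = (d + 5)/(d + 1)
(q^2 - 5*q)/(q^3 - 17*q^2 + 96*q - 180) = q/(q^2 - 12*q + 36)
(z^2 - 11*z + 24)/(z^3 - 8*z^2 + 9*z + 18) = (z - 8)/(z^2 - 5*z - 6)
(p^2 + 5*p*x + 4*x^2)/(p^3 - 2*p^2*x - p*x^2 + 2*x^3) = (p + 4*x)/(p^2 - 3*p*x + 2*x^2)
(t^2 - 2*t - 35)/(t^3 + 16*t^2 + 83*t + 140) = (t - 7)/(t^2 + 11*t + 28)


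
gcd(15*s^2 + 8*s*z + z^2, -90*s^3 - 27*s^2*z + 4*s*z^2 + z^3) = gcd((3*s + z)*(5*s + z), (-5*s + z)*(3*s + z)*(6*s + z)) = 3*s + z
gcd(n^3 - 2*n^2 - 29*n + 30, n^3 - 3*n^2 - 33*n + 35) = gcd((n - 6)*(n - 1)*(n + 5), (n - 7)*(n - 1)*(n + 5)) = n^2 + 4*n - 5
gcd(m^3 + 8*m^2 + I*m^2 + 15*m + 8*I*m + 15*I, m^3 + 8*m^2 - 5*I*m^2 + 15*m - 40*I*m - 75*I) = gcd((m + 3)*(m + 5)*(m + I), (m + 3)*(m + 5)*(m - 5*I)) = m^2 + 8*m + 15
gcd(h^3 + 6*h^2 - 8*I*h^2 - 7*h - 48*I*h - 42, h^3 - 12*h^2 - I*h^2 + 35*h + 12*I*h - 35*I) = h - I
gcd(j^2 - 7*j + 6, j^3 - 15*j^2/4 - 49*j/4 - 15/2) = j - 6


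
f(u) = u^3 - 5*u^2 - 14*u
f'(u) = 3*u^2 - 10*u - 14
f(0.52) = -8.49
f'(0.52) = -18.39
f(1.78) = -35.12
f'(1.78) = -22.29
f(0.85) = -14.90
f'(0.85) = -20.33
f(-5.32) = -217.60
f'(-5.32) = 124.11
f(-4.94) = -173.41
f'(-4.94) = 108.61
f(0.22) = -3.31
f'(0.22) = -16.05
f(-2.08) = -1.51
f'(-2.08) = 19.78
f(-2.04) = -0.74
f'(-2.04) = 18.88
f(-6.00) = -312.00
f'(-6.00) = 154.00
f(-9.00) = -1008.00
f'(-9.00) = 319.00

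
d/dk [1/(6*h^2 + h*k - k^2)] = (-h + 2*k)/(6*h^2 + h*k - k^2)^2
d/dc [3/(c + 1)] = -3/(c + 1)^2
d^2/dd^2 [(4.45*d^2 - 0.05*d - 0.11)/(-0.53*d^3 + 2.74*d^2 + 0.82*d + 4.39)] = (-2.50001*d^6 + 0.084270000000032*d^5 - 11.668692*d^4 - 126.718542*d^3 + 327.22782*d^2 - 0.590069999999996*d - 174.380034)/(0.148877*d^9 - 2.308998*d^8 + 11.24607*d^7 - 17.125453*d^6 + 20.851368*d^5 - 92.954856*d^4 - 29.089441*d^3 - 167.27217*d^2 - 47.409366*d - 84.604519)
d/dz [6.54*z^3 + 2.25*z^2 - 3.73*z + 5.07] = 19.62*z^2 + 4.5*z - 3.73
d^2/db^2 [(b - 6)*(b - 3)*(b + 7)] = 6*b - 4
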